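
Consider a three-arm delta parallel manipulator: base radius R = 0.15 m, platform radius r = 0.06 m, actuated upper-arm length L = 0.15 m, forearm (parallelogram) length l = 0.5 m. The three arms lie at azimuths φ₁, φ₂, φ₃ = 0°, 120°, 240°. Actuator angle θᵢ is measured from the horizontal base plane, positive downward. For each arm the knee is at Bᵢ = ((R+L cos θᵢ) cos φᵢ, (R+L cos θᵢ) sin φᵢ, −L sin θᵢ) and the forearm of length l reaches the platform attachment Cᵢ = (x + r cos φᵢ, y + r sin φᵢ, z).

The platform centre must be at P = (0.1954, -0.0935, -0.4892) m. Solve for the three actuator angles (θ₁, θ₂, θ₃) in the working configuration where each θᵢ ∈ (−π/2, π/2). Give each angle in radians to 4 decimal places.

θ₁ = 0.0003, θ₂ = 1.1349, θ₃ = 0.6985

arm 1 (φ=0.0°): x'=0.1954, y'=-0.0935
  A=-0.1054, B=-0.4892, C=(l²−L²−A²−y'²−z²)/(2L)=-0.1056
  √(A²+B²)=0.5004;  θ1 = -1.7830+1.7833 ≈ 0.0003
φ2=120.0° → target in arm frame (-0.1787, -0.1225)
  A cos θ + B sin θ = C:  0.2687·cos θ + -0.4892·sin θ = -0.3300
  √(A²+B²)=0.5581;  θ2 = -1.0686+2.2034 ≈ 1.1349
arm 3 (φ=240.0°): x'=-0.0167, y'=0.2160
  A cos θ + B sin θ = C:  0.1067·cos θ + -0.4892·sin θ = -0.2328
  θ3 = atan2(B,A) + arccos(C/0.5007) = 0.6985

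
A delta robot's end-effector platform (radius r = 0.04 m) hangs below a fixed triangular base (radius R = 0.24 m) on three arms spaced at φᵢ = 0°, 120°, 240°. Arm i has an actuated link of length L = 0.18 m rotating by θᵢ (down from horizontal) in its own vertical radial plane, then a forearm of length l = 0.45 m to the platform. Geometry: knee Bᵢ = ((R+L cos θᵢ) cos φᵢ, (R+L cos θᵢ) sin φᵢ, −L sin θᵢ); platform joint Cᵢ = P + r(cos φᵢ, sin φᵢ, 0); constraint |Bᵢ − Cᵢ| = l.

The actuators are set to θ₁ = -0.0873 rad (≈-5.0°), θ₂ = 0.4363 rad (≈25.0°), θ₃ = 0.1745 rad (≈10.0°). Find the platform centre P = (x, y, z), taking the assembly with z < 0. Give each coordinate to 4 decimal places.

centre 1 = (0.3793·cos0.0°, 0.3793·sin0.0°, 0.0157) = (0.3793, 0.0000, 0.0157)
centre 2 = (0.3631·cos120.0°, 0.3631·sin120.0°, -0.0761) = (-0.1816, 0.3145, -0.0761)
centre 3 = (0.3773·cos240.0°, 0.3773·sin240.0°, -0.0313) = (-0.1886, -0.3267, -0.0313)
subtract pairs → two planes through P
linear system: -1.1218x+0.6290y = -0.0065−-0.1835z; -1.1359x+-0.6534y = -0.0008−-0.0939z
Cramer: x(z) = 0.0033-0.1236z;  y(z) = -0.0044+0.0713z
quadratic in z: (1.0204)z²+(0.0610)z+(-0.0608)=0, √Δ=0.5020 → z ∈ {-0.2759, 0.2161}; z = -0.2759 (taking z<0)
x = 0.0374, y = -0.0241

(0.0374, -0.0241, -0.2759)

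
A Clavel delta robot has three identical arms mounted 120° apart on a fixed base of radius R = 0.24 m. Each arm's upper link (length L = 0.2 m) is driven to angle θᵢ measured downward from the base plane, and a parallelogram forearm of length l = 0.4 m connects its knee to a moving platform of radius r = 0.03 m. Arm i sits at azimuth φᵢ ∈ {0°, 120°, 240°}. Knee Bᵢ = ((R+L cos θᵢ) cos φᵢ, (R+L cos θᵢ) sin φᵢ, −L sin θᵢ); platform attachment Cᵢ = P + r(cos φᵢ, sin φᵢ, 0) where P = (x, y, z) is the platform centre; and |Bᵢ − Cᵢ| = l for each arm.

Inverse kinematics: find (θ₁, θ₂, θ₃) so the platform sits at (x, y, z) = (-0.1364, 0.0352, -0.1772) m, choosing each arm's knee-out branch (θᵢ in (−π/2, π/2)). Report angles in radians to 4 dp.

arm 1 (φ=0.0°): x'=-0.1364, y'=0.0352
  A cos θ + B sin θ = C:  0.3464·cos θ + -0.1772·sin θ = -0.0816
  γ=atan2(-0.1772,0.3464)=-0.4728;  ψ=arccos(-0.2097)=1.7820;  θ1=γ+ψ≈1.3092
rotate P by −φ2: (0.0987, 0.1005, -0.1772)
  A=0.1113, B=-0.1772, C=(l²−L²−A²−y'²−z²)/(2L)=0.1653
  θ2 = atan2(B,A) + arccos(C/0.2093) = -0.3495
arm 3 (φ=240.0°): x'=0.0377, y'=-0.1357
  A cos θ + B sin θ = C:  0.1723·cos θ + -0.1772·sin θ = 0.1012
  γ=atan2(-0.1772,0.1723)=-0.7995;  ψ=arccos(0.4096)=1.1487;  θ3=γ+ψ≈0.3493

θ₁ = 1.3092, θ₂ = -0.3495, θ₃ = 0.3493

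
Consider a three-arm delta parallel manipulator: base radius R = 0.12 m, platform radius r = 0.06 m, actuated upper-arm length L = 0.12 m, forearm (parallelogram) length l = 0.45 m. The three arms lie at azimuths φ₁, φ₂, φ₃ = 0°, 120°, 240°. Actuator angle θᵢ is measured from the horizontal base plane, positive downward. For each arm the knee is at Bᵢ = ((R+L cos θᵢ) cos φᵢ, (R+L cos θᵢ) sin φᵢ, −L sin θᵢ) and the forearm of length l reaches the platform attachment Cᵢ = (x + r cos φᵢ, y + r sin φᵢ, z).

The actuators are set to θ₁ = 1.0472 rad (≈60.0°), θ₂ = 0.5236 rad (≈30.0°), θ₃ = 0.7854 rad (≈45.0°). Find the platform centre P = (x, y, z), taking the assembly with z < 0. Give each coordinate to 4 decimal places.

φ1=0.0°: virtual centre (0.1200, 0.0000, -0.1039), radius l
arm 2 at φ=120.0°: (R−r)+L cos θ2 = 0.1639;  S2 = (-0.0820, 0.1420, -0.0600)
φ3=240.0°: virtual centre (-0.0724, -0.1254, -0.0849), radius l
subtract pairs → two planes through P
[-0.4039 0.2839 0.0878]·P = 0.0053;  [-0.3849 -0.2509 0.0381]·P = 0.0030
Cramer: x(z) = -0.0103+0.1561z;  y(z) = 0.0039-0.0874z
into |P−S₁|² = l²: 1.0320z² + 0.1665z + -0.1747 = 0;  Δ = 0.7489;  z = -0.4999 or 0.3386 → z<0 root = -0.4999
x = -0.0883, y = 0.0476

(-0.0883, 0.0476, -0.4999)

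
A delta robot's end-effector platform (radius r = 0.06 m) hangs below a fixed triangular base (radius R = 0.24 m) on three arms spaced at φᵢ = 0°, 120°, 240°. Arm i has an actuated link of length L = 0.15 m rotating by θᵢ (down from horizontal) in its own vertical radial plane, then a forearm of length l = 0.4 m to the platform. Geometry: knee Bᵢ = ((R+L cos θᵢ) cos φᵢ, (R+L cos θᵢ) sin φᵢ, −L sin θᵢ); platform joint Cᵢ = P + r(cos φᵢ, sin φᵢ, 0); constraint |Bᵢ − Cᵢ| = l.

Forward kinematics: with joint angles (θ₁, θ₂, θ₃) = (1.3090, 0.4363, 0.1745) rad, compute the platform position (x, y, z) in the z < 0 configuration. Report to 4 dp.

(-0.1353, -0.0244, -0.3292)

centre 1 = (0.2188·cos0.0°, 0.2188·sin0.0°, -0.1449) = (0.2188, 0.0000, -0.1449)
φ2=120.0°: virtual centre (-0.1580, 0.2736, -0.0634), radius l
centre 3 = (0.3277·cos240.0°, 0.3277·sin240.0°, -0.0260) = (-0.1639, -0.2838, -0.0260)
|centre ₂|²−|centre ₁|² = 0.0350;  |centre ₃|²−|centre ₁|² = 0.0392
[-0.7536 0.5472 0.1630]·P = 0.0350;  [-0.7654 -0.5676 0.2377]·P = 0.0392
Cramer: x(z) = -0.0488+0.2629z;  y(z) = -0.0033+0.0642z
sphere 1 gives Az²+Bz+C=0 with A=1.0733, B=0.1486, C=-0.0674;  B²−4AC=0.3114;  roots -0.3292, 0.1907;  negative root z = -0.3292
x = -0.1353, y = -0.0244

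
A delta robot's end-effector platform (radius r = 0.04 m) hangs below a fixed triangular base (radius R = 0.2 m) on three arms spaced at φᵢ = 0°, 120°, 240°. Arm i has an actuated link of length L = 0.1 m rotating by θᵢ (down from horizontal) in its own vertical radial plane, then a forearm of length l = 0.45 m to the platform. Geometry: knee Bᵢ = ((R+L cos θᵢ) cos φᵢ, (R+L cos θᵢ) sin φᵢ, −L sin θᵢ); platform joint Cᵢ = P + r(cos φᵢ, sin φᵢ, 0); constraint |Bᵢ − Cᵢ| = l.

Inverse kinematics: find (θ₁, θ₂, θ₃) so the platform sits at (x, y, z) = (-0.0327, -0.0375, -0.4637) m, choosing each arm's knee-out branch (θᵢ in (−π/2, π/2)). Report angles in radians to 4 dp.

arm 1 (φ=0.0°): x'=-0.0327, y'=-0.0375
  A cos θ + B sin θ = C:  0.1927·cos θ + -0.4637·sin θ = -0.3053
  θ1 = atan2(B,A) + arccos(C/0.5021) = 1.0473
φ2=120.0° → target in arm frame (-0.0161, 0.0471)
  e−x'=0.1761;  (l²−L²−(e−x')²−y'²−z²)/2L = -0.2788
  γ=atan2(-0.4637,0.1761)=-1.2078;  ψ=arccos(-0.5620)=2.1676;  θ2=γ+ψ≈0.9598
φ3=240.0° → target in arm frame (0.0488, -0.0096)
  e−x'=0.1112;  (l²−L²−(e−x')²−y'²−z²)/2L = -0.1748
  γ=atan2(-0.4637,0.1112)=-1.3355;  ψ=arccos(-0.3667)=1.9462;  θ3=γ+ψ≈0.6107

θ₁ = 1.0473, θ₂ = 0.9598, θ₃ = 0.6107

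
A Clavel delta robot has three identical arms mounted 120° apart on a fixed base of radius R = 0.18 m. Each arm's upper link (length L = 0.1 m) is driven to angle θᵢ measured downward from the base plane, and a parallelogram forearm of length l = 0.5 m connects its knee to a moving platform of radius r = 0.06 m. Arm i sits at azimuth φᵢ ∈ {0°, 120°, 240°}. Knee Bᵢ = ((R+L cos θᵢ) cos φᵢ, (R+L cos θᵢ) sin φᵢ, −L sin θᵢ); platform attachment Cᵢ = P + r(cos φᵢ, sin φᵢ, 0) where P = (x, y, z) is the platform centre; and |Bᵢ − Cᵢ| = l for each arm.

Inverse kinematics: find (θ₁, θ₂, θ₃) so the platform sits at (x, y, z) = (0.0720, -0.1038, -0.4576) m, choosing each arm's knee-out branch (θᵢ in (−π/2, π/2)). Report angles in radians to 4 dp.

arm 1 (φ=0.0°): x'=0.0720, y'=-0.1038
  A=0.0480, B=-0.4576, C=(l²−L²−A²−y'²−z²)/(2L)=0.0876
  γ=atan2(-0.4576,0.0480)=-1.4663;  ψ=arccos(0.1904)=1.3792;  θ1=γ+ψ≈-0.0871
φ2=120.0° → target in arm frame (-0.1259, -0.0105)
  e−x'=0.2459;  (l²−L²−(e−x')²−y'²−z²)/2L = -0.1499
  √(A²+B²)=0.5195;  θ2 = -1.0777+1.8634 ≈ 0.7857
arm 3 (φ=240.0°): x'=0.0539, y'=0.1143
  A=0.0661, B=-0.4576, C=(l²−L²−A²−y'²−z²)/(2L)=0.0659
  γ=atan2(-0.4576,0.0661)=-1.4273;  ψ=arccos(0.1425)=1.4278;  θ3=γ+ψ≈0.0005

θ₁ = -0.0871, θ₂ = 0.7857, θ₃ = 0.0005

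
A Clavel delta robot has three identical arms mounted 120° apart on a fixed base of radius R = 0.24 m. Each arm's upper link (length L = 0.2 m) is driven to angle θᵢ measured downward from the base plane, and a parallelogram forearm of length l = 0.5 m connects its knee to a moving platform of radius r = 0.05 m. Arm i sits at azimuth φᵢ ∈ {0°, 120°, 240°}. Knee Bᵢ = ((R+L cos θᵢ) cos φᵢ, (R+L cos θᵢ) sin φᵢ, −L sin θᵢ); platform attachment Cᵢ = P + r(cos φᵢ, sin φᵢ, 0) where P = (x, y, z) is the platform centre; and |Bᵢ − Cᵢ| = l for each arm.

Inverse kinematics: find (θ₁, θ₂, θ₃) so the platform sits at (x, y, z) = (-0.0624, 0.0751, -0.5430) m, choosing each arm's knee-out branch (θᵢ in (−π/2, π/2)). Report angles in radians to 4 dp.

φ1=0.0° → target in arm frame (-0.0624, 0.0751)
  A=0.2524, B=-0.5430, C=(l²−L²−A²−y'²−z²)/(2L)=-0.3855
  √(A²+B²)=0.5988;  θ1 = -1.1357+2.2702 ≈ 1.1345
rotate P by −φ2: (0.0962, 0.0165, -0.5430)
  A cos θ + B sin θ = C:  0.0938·cos θ + -0.5430·sin θ = -0.2348
  √(A²+B²)=0.5510;  θ2 = -1.3998+2.0109 ≈ 0.6111
φ3=240.0° → target in arm frame (-0.0338, -0.0916)
  e−x'=0.2238;  (l²−L²−(e−x')²−y'²−z²)/2L = -0.3584
  θ3 = atan2(B,A) + arccos(C/0.5873) = 1.0472

θ₁ = 1.1345, θ₂ = 0.6111, θ₃ = 1.0472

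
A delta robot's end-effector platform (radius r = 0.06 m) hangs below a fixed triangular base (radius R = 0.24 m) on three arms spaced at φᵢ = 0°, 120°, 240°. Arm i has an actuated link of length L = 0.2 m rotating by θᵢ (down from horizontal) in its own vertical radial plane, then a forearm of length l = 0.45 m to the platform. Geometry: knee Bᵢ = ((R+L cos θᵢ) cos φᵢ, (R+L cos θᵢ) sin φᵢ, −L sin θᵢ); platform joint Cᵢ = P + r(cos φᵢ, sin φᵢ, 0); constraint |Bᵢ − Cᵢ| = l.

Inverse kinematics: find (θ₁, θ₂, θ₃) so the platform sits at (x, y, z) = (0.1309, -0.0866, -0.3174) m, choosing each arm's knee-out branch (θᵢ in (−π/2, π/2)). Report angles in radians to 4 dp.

arm 1 (φ=0.0°): x'=0.1309, y'=-0.0866
  A cos θ + B sin θ = C:  0.0491·cos θ + -0.3174·sin θ = 0.1296
  θ1 = atan2(B,A) + arccos(C/0.3212) = -0.2619
arm 2 (φ=120.0°): x'=-0.1404, y'=-0.0701
  A=0.3204, B=-0.3174, C=(l²−L²−A²−y'²−z²)/(2L)=-0.1146
  √(A²+B²)=0.4510;  θ2 = -0.7806+1.8277 ≈ 1.0471
arm 3 (φ=240.0°): x'=0.0095, y'=0.1567
  A cos θ + B sin θ = C:  0.1705·cos θ + -0.3174·sin θ = 0.0204
  √(A²+B²)=0.3603;  θ3 = -1.0780+1.5141 ≈ 0.4362

θ₁ = -0.2619, θ₂ = 1.0471, θ₃ = 0.4362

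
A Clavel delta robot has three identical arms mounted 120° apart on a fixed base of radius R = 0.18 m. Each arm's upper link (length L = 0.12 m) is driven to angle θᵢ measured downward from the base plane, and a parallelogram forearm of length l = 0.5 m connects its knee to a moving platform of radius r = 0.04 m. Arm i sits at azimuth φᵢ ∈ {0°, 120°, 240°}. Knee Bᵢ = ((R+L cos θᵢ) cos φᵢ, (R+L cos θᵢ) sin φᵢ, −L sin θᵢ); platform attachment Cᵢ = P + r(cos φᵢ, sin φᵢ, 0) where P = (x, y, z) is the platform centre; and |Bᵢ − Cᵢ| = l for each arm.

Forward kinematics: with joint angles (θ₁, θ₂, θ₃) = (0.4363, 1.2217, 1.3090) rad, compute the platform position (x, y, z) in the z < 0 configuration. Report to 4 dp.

(0.1318, 0.0123, -0.5367)

arm 1 at φ=0.0°: e+L cos θ1 = 0.2488;  S1 = (0.2488, 0.0000, -0.0507)
S2 = (0.1810·cos120.0°, 0.1810·sin120.0°, -0.1128) = (-0.0905, 0.1568, -0.1128)
arm 3 at φ=240.0°: e+L cos θ3 = 0.1711;  S3 = (-0.0855, -0.1481, -0.1159)
|S₂|²−|S₁|² = -0.0190;  |S₃|²−|S₁|² = -0.0218
[-0.6786 0.3136 -0.1241]·P = -0.0190;  [-0.6686 -0.2963 -0.1304]·P = -0.0218
Cramer: x(z) = 0.0303-0.1891z;  y(z) = 0.0051-0.0134z
quadratic in z: (1.0359)z²+(0.1839)z+(-0.1997)=0, √Δ=0.9280 → z ∈ {-0.5367, 0.3591}; z = -0.5367 (taking z<0)
x = 0.1318, y = 0.0123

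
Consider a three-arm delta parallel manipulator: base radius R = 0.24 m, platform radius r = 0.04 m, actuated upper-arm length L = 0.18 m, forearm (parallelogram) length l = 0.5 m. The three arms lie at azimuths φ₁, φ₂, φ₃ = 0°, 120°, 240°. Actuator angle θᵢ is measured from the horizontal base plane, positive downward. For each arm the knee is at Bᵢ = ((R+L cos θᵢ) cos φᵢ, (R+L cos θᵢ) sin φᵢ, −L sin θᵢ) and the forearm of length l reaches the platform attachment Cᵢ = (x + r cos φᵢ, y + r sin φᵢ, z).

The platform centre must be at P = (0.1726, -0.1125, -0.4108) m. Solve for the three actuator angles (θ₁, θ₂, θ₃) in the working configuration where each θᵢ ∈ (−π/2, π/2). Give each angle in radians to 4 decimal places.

θ₁ = -0.1748, θ₂ = 1.3090, θ₃ = 0.6110

arm 1 (φ=0.0°): x'=0.1726, y'=-0.1125
  e−x'=0.0274;  (l²−L²−(e−x')²−y'²−z²)/2L = 0.0984
  γ=atan2(-0.4108,0.0274)=-1.5042;  ψ=arccos(0.2391)=1.3294;  θ1=γ+ψ≈-0.1748
φ2=120.0° → target in arm frame (-0.1837, -0.0932)
  e−x'=0.3837;  (l²−L²−(e−x')²−y'²−z²)/2L = -0.2975
  γ=atan2(-0.4108,0.3837)=-0.8195;  ψ=arccos(-0.5292)=2.1285;  θ2=γ+ψ≈1.3090
φ3=240.0° → target in arm frame (0.0111, 0.2057)
  A=0.1889, B=-0.4108, C=(l²−L²−A²−y'²−z²)/(2L)=-0.0810
  γ=atan2(-0.4108,0.1889)=-1.1399;  ψ=arccos(-0.1791)=1.7509;  θ3=γ+ψ≈0.6110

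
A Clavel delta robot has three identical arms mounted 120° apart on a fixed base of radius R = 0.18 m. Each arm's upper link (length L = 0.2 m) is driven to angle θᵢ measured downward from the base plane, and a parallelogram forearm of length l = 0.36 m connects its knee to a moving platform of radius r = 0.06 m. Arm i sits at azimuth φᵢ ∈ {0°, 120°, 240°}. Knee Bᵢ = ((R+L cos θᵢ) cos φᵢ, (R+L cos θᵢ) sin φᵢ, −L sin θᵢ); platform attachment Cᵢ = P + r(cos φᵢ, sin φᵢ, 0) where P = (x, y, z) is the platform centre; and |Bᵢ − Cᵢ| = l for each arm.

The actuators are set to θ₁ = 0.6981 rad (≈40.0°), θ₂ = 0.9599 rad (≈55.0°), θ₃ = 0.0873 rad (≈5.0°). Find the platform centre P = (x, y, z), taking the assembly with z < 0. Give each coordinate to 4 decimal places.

(-0.0192, -0.1127, -0.3057)

φ1=0.0°: virtual centre (0.2732, 0.0000, -0.1286), radius l
arm 2 at φ=120.0°: ρ2 = 0.2347;  centre 2 = (-0.1174, 0.2033, -0.1638)
arm 3 at φ=240.0°: ρ3 = 0.3192;  centre 3 = (-0.1596, -0.2765, -0.0174)
eliminate P² terms by subtracting sphere 1 from 2 and 3
linear system: -0.7811x+0.4065y = -0.0092−-0.0705z; -0.8657x+-0.5529y = 0.0110−0.2222z
Cramer: x(z) = 0.0008+0.0655z;  y(z) = -0.0212+0.2994z
quadratic in z: (1.0939)z²+(0.2087)z+(-0.0384)=0, √Δ=0.4600 → z ∈ {-0.3057, 0.1149}; z = -0.3057 (taking z<0)
x = -0.0192, y = -0.1127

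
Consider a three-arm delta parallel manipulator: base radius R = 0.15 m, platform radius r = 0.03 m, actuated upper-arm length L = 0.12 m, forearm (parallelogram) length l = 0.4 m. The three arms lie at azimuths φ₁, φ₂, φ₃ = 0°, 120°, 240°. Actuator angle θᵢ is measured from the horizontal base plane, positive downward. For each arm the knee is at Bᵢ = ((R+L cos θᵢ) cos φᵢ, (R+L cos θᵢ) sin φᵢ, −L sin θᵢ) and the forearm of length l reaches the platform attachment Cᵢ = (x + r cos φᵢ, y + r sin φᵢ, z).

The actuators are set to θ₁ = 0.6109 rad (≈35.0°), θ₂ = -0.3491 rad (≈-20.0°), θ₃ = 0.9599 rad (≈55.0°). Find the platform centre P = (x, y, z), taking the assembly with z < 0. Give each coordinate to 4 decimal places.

centre 1 = (0.2183·cos0.0°, 0.2183·sin0.0°, -0.0688) = (0.2183, 0.0000, -0.0688)
arm 2 at φ=120.0°: ρ2 = 0.2328;  centre 2 = (-0.1164, 0.2016, 0.0410)
φ3=240.0°: virtual centre (-0.0944, -0.1635, -0.0983), radius l
|centre ₂|²−|centre ₁|² = 0.0035;  |centre ₃|²−|centre ₁|² = -0.0071
[-0.6694 0.4032 0.2198]·P = 0.0035;  [-0.6254 -0.3271 -0.0589]·P = -0.0071
Cramer: x(z) = 0.0036+0.1021z;  y(z) = 0.0147-0.3755z
into |P−centre ₁|² = l²: 1.1514z² + 0.0828z + -0.1090 = 0;  Δ = 0.5087;  z = -0.3457 or 0.2738 → z<0 root = -0.3457
x = -0.0317, y = 0.1445

(-0.0317, 0.1445, -0.3457)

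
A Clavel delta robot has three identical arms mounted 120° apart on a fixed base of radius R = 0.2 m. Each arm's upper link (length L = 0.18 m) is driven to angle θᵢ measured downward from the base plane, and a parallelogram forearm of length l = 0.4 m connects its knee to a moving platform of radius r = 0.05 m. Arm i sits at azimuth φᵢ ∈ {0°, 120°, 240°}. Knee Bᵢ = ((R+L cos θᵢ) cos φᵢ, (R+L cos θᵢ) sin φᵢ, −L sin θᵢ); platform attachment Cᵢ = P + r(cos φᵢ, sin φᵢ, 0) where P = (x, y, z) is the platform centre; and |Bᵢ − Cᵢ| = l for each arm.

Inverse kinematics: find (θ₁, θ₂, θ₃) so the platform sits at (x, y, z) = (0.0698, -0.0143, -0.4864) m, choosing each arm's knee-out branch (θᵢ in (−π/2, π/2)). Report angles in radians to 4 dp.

θ₁ = 0.8730, θ₂ = 1.3089, θ₃ = 1.2218

φ1=0.0° → target in arm frame (0.0698, -0.0143)
  A cos θ + B sin θ = C:  0.0802·cos θ + -0.4864·sin θ = -0.3212
  √(A²+B²)=0.4930;  θ1 = -1.4074+2.2804 ≈ 0.8730
rotate P by −φ2: (-0.0473, -0.0533, -0.4864)
  A=0.1973, B=-0.4864, C=(l²−L²−A²−y'²−z²)/(2L)=-0.4187
  √(A²+B²)=0.5249;  θ2 = -1.1855+2.4944 ≈ 1.3089
rotate P by −φ3: (-0.0225, 0.0676, -0.4864)
  A cos θ + B sin θ = C:  0.1725·cos θ + -0.4864·sin θ = -0.3981
  θ3 = atan2(B,A) + arccos(C/0.5161) = 1.2218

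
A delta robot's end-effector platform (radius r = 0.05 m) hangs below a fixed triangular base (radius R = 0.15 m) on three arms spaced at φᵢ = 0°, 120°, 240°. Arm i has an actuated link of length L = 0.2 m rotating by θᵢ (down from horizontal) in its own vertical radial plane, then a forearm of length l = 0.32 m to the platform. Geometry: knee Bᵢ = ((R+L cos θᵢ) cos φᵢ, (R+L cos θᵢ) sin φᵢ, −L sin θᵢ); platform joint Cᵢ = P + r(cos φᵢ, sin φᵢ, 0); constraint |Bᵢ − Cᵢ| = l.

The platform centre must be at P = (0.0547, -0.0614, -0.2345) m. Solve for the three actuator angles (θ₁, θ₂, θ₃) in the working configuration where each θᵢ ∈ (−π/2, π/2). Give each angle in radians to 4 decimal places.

rotate P by −φ1: (0.0547, -0.0614, -0.2345)
  e−x'=0.0453;  (l²−L²−(e−x')²−y'²−z²)/2L = 0.0040
  θ1 = atan2(B,A) + arccos(C/0.2388) = 0.1742
rotate P by −φ2: (-0.0805, -0.0167, -0.2345)
  e−x'=0.1805;  (l²−L²−(e−x')²−y'²−z²)/2L = -0.0636
  γ=atan2(-0.2345,0.1805)=-0.9147;  ψ=arccos(-0.2151)=1.7875;  θ2=γ+ψ≈0.8728
φ3=240.0° → target in arm frame (0.0258, 0.0781)
  A cos θ + B sin θ = C:  0.0742·cos θ + -0.2345·sin θ = -0.0105
  γ=atan2(-0.2345,0.0742)=-1.2644;  ψ=arccos(-0.0426)=1.6134;  θ3=γ+ψ≈0.3489

θ₁ = 0.1742, θ₂ = 0.8728, θ₃ = 0.3489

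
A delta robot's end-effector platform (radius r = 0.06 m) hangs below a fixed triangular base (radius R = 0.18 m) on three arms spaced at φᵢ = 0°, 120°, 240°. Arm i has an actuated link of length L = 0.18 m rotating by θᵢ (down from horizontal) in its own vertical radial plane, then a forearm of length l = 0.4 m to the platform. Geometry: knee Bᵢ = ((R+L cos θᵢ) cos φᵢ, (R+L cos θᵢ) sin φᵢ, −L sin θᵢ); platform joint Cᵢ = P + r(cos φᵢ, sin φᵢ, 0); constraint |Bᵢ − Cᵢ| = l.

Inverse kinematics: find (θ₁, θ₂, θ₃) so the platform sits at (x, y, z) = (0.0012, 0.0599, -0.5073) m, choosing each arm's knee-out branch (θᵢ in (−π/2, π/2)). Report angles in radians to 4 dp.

rotate P by −φ1: (0.0012, 0.0599, -0.5073)
  A cos θ + B sin θ = C:  0.1188·cos θ + -0.5073·sin θ = -0.4096
  √(A²+B²)=0.5210;  θ1 = -1.3408+2.4753 ≈ 1.1346
arm 2 (φ=120.0°): x'=0.0513, y'=-0.0310
  e−x'=0.0687;  (l²−L²−(e−x')²−y'²−z²)/2L = -0.3762
  √(A²+B²)=0.5119;  θ2 = -1.4361+2.3963 ≈ 0.9602
arm 3 (φ=240.0°): x'=-0.0525, y'=-0.0289
  A=0.1725, B=-0.5073, C=(l²−L²−A²−y'²−z²)/(2L)=-0.4454
  γ=atan2(-0.5073,0.1725)=-1.2431;  ψ=arccos(-0.8312)=2.5521;  θ3=γ+ψ≈1.3090

θ₁ = 1.1346, θ₂ = 0.9602, θ₃ = 1.3090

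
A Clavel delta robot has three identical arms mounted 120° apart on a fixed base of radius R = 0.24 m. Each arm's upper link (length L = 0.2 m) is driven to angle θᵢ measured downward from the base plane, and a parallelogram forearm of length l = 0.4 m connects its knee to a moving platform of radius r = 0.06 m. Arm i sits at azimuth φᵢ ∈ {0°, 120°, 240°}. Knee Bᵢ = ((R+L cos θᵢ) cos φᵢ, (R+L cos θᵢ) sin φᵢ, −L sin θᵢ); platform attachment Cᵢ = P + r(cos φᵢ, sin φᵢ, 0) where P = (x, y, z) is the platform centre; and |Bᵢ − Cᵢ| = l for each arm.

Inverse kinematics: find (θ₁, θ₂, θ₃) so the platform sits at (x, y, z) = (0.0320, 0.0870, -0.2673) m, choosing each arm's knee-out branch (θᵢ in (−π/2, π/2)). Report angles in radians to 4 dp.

rotate P by −φ1: (0.0320, 0.0870, -0.2673)
  e−x'=0.1480;  (l²−L²−(e−x')²−y'²−z²)/2L = 0.0477
  √(A²+B²)=0.3055;  θ1 = -1.0651+1.4141 ≈ 0.3489
arm 2 (φ=120.0°): x'=0.0593, y'=-0.0712
  e−x'=0.1207;  (l²−L²−(e−x')²−y'²−z²)/2L = 0.0723
  √(A²+B²)=0.2933;  θ2 = -1.1468+1.3217 ≈ 0.1749
φ3=240.0° → target in arm frame (-0.0913, -0.0158)
  A cos θ + B sin θ = C:  0.2713·cos θ + -0.2673·sin θ = -0.0633
  √(A²+B²)=0.3809;  θ3 = -0.7779+1.7378 ≈ 0.9599

θ₁ = 0.3489, θ₂ = 0.1749, θ₃ = 0.9599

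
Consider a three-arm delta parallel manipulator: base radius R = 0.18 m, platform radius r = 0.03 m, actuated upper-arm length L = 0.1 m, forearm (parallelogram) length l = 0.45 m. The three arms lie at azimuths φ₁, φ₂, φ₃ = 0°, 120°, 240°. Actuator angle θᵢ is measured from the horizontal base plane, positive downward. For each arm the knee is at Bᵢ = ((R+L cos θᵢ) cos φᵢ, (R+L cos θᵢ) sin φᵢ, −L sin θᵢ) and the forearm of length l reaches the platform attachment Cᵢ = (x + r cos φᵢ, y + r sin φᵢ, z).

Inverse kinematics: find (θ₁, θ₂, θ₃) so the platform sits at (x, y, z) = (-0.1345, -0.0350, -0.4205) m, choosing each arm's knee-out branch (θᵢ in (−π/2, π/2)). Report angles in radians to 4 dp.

rotate P by −φ1: (-0.1345, -0.0350, -0.4205)
  e−x'=0.2845;  (l²−L²−(e−x')²−y'²−z²)/2L = -0.3324
  √(A²+B²)=0.5077;  θ1 = -0.9760+2.2847 ≈ 1.3087
φ2=120.0° → target in arm frame (0.0369, 0.1340)
  e−x'=0.1131;  (l²−L²−(e−x')²−y'²−z²)/2L = -0.0753
  √(A²+B²)=0.4354;  θ2 = -1.3081+1.7445 ≈ 0.4364
φ3=240.0° → target in arm frame (0.0976, -0.0990)
  A=0.0524, B=-0.4205, C=(l²−L²−A²−y'²−z²)/(2L)=0.0157
  γ=atan2(-0.4205,0.0524)=-1.4467;  ψ=arccos(0.0370)=1.5338;  θ3=γ+ψ≈0.0871

θ₁ = 1.3087, θ₂ = 0.4364, θ₃ = 0.0871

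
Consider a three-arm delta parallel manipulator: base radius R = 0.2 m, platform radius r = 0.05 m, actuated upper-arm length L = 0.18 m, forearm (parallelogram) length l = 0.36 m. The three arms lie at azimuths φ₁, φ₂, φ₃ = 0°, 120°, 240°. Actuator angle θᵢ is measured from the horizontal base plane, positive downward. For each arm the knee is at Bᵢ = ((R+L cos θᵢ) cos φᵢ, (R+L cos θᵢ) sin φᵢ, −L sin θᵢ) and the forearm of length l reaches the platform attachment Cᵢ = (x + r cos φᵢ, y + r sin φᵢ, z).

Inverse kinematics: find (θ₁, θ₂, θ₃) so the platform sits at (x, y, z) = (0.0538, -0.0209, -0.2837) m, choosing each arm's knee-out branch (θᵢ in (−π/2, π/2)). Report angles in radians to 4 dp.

arm 1 (φ=0.0°): x'=0.0538, y'=-0.0209
  A=0.0962, B=-0.2837, C=(l²−L²−A²−y'²−z²)/(2L)=0.0195
  γ=atan2(-0.2837,0.0962)=-1.2439;  ψ=arccos(0.0651)=1.5056;  θ1=γ+ψ≈0.2618
arm 2 (φ=120.0°): x'=-0.0450, y'=-0.0361
  A=0.1950, B=-0.2837, C=(l²−L²−A²−y'²−z²)/(2L)=-0.0628
  γ=atan2(-0.2837,0.1950)=-0.9686;  ψ=arccos(-0.1825)=1.7543;  θ2=γ+ψ≈0.7857
φ3=240.0° → target in arm frame (-0.0088, 0.0570)
  A=0.1588, B=-0.2837, C=(l²−L²−A²−y'²−z²)/(2L)=-0.0327
  γ=atan2(-0.2837,0.1588)=-1.0605;  ψ=arccos(-0.1004)=1.6714;  θ3=γ+ψ≈0.6109

θ₁ = 0.2618, θ₂ = 0.7857, θ₃ = 0.6109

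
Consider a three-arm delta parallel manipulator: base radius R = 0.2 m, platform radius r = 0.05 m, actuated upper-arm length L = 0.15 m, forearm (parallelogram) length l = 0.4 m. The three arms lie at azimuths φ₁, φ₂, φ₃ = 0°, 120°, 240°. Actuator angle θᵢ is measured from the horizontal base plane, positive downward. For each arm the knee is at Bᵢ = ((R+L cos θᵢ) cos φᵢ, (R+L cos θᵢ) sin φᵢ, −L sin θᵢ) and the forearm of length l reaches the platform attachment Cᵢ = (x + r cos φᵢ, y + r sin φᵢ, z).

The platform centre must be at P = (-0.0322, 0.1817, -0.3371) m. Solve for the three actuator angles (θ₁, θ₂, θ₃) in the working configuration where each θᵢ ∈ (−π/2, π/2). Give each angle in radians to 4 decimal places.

θ₁ = 0.8728, θ₂ = -0.2615, θ₃ = 1.3090

φ1=0.0° → target in arm frame (-0.0322, 0.1817)
  e−x'=0.1822;  (l²−L²−(e−x')²−y'²−z²)/2L = -0.1412
  θ1 = atan2(B,A) + arccos(C/0.3832) = 0.8728
arm 2 (φ=120.0°): x'=0.1735, y'=-0.0630
  A cos θ + B sin θ = C:  -0.0235·cos θ + -0.3371·sin θ = 0.0645
  √(A²+B²)=0.3379;  θ2 = -1.6403+1.3788 ≈ -0.2615
rotate P by −φ3: (-0.1413, -0.1187, -0.3371)
  A=0.2913, B=-0.3371, C=(l²−L²−A²−y'²−z²)/(2L)=-0.2502
  θ3 = atan2(B,A) + arccos(C/0.4455) = 1.3090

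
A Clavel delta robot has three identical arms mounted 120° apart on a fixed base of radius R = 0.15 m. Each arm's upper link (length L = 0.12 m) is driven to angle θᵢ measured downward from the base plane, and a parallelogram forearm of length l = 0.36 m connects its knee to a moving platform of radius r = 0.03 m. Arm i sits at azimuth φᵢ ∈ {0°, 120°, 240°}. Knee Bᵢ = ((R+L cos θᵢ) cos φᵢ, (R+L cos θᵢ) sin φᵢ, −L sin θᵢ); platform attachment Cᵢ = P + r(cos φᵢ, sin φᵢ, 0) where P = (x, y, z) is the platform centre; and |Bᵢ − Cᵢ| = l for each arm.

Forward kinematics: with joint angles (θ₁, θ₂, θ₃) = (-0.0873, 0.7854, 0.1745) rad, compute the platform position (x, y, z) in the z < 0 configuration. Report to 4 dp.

(0.0624, -0.0626, -0.2966)

φ1=0.0°: virtual centre (0.2395, 0.0000, 0.0105), radius l
arm 2 at φ=120.0°: e+L cos θ2 = 0.2049;  O2 = (-0.1024, 0.1774, -0.0849)
arm 3 at φ=240.0°: e+L cos θ3 = 0.2382;  O3 = (-0.1191, -0.2063, -0.0208)
eliminate P² terms by subtracting sphere 1 from 2 and 3
[-0.6839 0.3548 -0.1906]·P = -0.0083;  [-0.7173 -0.4125 -0.0626]·P = -0.0003
Cramer: x(z) = 0.0066-0.1879z;  y(z) = -0.0107+0.1750z
sphere 1 gives Az²+Bz+C=0 with A=1.0659, B=0.0629, C=-0.0751;  B²−4AC=0.3243;  roots -0.2966, 0.2376;  negative root z = -0.2966
x = 0.0624, y = -0.0626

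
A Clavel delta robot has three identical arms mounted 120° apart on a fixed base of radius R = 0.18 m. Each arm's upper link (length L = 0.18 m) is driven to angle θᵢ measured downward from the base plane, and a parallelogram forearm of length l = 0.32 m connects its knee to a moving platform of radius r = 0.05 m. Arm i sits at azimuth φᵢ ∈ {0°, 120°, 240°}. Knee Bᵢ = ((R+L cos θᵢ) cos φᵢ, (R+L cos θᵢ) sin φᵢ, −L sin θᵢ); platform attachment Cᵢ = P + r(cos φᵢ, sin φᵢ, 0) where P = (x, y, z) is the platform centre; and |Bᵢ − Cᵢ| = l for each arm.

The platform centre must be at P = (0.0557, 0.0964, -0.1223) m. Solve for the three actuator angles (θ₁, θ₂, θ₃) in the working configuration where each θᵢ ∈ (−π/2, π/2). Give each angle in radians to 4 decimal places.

θ₁ = -0.3502, θ₂ = -0.3490, θ₃ = 1.1346

rotate P by −φ1: (0.0557, 0.0964, -0.1223)
  A=0.0743, B=-0.1223, C=(l²−L²−A²−y'²−z²)/(2L)=0.1117
  θ1 = atan2(B,A) + arccos(C/0.1431) = -0.3502
arm 2 (φ=120.0°): x'=0.0556, y'=-0.0964
  A=0.0744, B=-0.1223, C=(l²−L²−A²−y'²−z²)/(2L)=0.1117
  γ=atan2(-0.1223,0.0744)=-1.0245;  ψ=arccos(0.7804)=0.6755;  θ2=γ+ψ≈-0.3490
arm 3 (φ=240.0°): x'=-0.1113, y'=0.0000
  A=0.2413, B=-0.1223, C=(l²−L²−A²−y'²−z²)/(2L)=-0.0089
  θ3 = atan2(B,A) + arccos(C/0.2706) = 1.1346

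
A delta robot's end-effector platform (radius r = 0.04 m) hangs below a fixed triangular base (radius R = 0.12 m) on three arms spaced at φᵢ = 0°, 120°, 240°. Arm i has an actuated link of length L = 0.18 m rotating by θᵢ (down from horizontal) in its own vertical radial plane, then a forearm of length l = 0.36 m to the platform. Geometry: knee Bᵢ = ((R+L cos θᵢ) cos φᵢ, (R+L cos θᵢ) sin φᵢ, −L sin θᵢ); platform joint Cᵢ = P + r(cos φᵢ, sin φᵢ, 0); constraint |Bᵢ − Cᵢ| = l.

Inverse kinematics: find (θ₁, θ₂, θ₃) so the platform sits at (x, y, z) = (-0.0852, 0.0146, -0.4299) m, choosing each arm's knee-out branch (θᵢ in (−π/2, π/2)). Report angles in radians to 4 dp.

θ₁ = 1.1344, θ₂ = 0.6981, θ₃ = 0.7854

rotate P by −φ1: (-0.0852, 0.0146, -0.4299)
  A cos θ + B sin θ = C:  0.1652·cos θ + -0.4299·sin θ = -0.3198
  θ1 = atan2(B,A) + arccos(C/0.4605) = 1.1344
φ2=120.0° → target in arm frame (0.0552, 0.0665)
  A=0.0248, B=-0.4299, C=(l²−L²−A²−y'²−z²)/(2L)=-0.2574
  √(A²+B²)=0.4306;  θ2 = -1.5133+2.2114 ≈ 0.6981
φ3=240.0° → target in arm frame (0.0300, -0.0811)
  A cos θ + B sin θ = C:  0.0500·cos θ + -0.4299·sin θ = -0.2686
  √(A²+B²)=0.4328;  θ3 = -1.4549+2.2403 ≈ 0.7854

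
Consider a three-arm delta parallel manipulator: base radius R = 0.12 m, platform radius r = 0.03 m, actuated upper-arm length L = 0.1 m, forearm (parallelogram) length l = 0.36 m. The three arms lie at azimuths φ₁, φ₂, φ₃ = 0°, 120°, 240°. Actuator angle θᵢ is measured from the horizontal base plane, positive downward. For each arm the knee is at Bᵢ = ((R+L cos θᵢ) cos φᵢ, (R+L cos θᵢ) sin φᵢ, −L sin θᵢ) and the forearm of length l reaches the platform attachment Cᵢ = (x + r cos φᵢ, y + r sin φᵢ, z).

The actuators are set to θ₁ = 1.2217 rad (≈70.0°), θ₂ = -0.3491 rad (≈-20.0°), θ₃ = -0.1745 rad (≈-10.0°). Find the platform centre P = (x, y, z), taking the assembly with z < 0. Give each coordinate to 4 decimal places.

(-0.1818, 0.0148, -0.2830)

O1 = (0.1242·cos0.0°, 0.1242·sin0.0°, -0.0940) = (0.1242, 0.0000, -0.0940)
arm 2 at φ=120.0°: e+L cos θ2 = 0.1840;  O2 = (-0.0920, 0.1593, 0.0342)
φ3=240.0°: virtual centre (-0.0942, -0.1632, 0.0174), radius l
|O₂|²−|O₁|² = 0.0108;  |O₃|²−|O₁|² = 0.0116
linear system: -0.4324x+0.3186y = 0.0108−0.2563z; -0.4369x+-0.3265y = 0.0116−0.2227z
Cramer: x(z) = -0.0257+0.5515z;  y(z) = -0.0011-0.0561z
sphere 1 gives Az²+Bz+C=0 with A=1.3074, B=0.0227, C=-0.0983;  B²−4AC=0.5146;  roots -0.2830, 0.2657;  negative root z = -0.2830
x = -0.1818, y = 0.0148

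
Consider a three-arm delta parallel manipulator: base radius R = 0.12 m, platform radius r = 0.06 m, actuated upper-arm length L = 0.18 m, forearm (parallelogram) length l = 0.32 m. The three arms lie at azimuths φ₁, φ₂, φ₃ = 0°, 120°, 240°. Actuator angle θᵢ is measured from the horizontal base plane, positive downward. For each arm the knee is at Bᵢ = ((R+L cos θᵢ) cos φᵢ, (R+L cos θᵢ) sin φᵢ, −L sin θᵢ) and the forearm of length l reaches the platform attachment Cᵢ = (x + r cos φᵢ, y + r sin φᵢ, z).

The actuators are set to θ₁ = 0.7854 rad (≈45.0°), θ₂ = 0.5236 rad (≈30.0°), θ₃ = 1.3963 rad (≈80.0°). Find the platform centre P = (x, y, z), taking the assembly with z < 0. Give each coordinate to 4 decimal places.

(0.0492, 0.1602, -0.3674)

arm 1 at φ=0.0°: e+L cos θ1 = 0.1873;  centre 1 = (0.1873, 0.0000, -0.1273)
φ2=120.0°: virtual centre (-0.1079, 0.1870, -0.0900), radius l
centre 3 = (0.0913·cos240.0°, 0.0913·sin240.0°, -0.1773) = (-0.0456, -0.0790, -0.1773)
eliminate P² terms by subtracting sphere 1 from 2 and 3
[-0.5904 0.3739 0.0746]·P = 0.0034;  [-0.4658 -0.1580 -0.1000]·P = -0.0115
det = 0.2675;  x = 0.0141+-0.0957z,  y = 0.0314+-0.3505z
quadratic in z: (1.1320)z²+(0.2657)z+(-0.0552)=0, √Δ=0.5662 → z ∈ {-0.3674, 0.1327}; z = -0.3674 (taking z<0)
x = 0.0492, y = 0.1602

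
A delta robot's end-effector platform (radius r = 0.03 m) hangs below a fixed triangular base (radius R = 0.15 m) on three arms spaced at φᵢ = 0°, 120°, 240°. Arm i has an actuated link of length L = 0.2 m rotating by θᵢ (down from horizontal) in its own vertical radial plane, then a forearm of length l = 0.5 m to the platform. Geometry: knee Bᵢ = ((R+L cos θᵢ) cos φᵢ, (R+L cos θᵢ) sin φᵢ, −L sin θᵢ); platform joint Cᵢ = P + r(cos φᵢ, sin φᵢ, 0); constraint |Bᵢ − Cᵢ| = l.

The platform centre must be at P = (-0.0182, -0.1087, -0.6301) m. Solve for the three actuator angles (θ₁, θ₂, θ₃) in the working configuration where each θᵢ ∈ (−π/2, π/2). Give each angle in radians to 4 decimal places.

θ₁ = 1.2218, θ₂ = 1.3964, θ₃ = 0.8729

φ1=0.0° → target in arm frame (-0.0182, -0.1087)
  A cos θ + B sin θ = C:  0.1382·cos θ + -0.6301·sin θ = -0.5449
  γ=atan2(-0.6301,0.1382)=-1.3549;  ψ=arccos(-0.8446)=2.5767;  θ1=γ+ψ≈1.2218
rotate P by −φ2: (-0.0850, 0.0701, -0.6301)
  A cos θ + B sin θ = C:  0.2050·cos θ + -0.6301·sin θ = -0.5850
  θ2 = atan2(B,A) + arccos(C/0.6626) = 1.3964
φ3=240.0° → target in arm frame (0.1032, 0.0386)
  A=0.0168, B=-0.6301, C=(l²−L²−A²−y'²−z²)/(2L)=-0.4720
  γ=atan2(-0.6301,0.0168)=-1.5442;  ψ=arccos(-0.7488)=2.4171;  θ3=γ+ψ≈0.8729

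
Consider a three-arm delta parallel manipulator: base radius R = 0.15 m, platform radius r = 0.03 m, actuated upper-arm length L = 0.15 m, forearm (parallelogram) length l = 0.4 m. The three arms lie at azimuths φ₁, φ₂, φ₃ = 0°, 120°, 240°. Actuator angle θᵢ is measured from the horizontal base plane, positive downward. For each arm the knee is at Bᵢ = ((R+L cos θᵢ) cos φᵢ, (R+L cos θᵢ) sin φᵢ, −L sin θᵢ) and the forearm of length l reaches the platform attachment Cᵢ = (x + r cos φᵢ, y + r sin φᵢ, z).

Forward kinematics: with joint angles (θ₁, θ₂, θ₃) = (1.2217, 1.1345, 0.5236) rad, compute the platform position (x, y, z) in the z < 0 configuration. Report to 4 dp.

arm 1 at φ=0.0°: e+L cos θ1 = 0.1713;  S1 = (0.1713, 0.0000, -0.1410)
φ2=120.0°: virtual centre (-0.0917, 0.1588, -0.1359), radius l
arm 3 at φ=240.0°: e+L cos θ3 = 0.2499;  S3 = (-0.1250, -0.2164, -0.0750)
eliminate P² terms by subtracting sphere 1 from 2 and 3
linear system: -0.5260x+0.3176y = 0.0029−0.0100z; -0.5925x+-0.4328y = 0.0189−0.1319z
Cramer: x(z) = -0.0174+0.1112z;  y(z) = -0.0197+0.1526z
sphere 1 gives Az²+Bz+C=0 with A=1.0356, B=0.2339, C=-0.1041;  B²−4AC=0.4861;  roots -0.4495, 0.2237;  negative root z = -0.4495
x = -0.0674, y = -0.0883

(-0.0674, -0.0883, -0.4495)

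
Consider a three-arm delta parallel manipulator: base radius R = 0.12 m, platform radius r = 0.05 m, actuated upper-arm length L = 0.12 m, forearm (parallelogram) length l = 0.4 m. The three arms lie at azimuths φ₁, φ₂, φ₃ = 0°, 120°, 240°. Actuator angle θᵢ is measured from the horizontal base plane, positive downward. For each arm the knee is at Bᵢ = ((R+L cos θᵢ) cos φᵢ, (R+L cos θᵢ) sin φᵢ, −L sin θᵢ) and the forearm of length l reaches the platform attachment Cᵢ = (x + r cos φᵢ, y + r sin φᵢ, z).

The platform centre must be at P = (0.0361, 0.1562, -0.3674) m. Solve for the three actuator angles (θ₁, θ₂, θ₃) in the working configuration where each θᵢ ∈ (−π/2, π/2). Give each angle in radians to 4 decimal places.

θ₁ = 0.2614, θ₂ = -0.0876, θ₃ = 0.9595

rotate P by −φ1: (0.0361, 0.1562, -0.3674)
  A cos θ + B sin θ = C:  0.0339·cos θ + -0.3674·sin θ = -0.0622
  γ=atan2(-0.3674,0.0339)=-1.4788;  ψ=arccos(-0.1686)=1.7402;  θ1=γ+ψ≈0.2614
arm 2 (φ=120.0°): x'=0.1172, y'=-0.1094
  A=-0.0472, B=-0.3674, C=(l²−L²−A²−y'²−z²)/(2L)=-0.0149
  θ2 = atan2(B,A) + arccos(C/0.3704) = -0.0876
arm 3 (φ=240.0°): x'=-0.1533, y'=-0.0468
  e−x'=0.2233;  (l²−L²−(e−x')²−y'²−z²)/2L = -0.1727
  γ=atan2(-0.3674,0.2233)=-1.0246;  ψ=arccos(-0.4017)=1.9842;  θ3=γ+ψ≈0.9595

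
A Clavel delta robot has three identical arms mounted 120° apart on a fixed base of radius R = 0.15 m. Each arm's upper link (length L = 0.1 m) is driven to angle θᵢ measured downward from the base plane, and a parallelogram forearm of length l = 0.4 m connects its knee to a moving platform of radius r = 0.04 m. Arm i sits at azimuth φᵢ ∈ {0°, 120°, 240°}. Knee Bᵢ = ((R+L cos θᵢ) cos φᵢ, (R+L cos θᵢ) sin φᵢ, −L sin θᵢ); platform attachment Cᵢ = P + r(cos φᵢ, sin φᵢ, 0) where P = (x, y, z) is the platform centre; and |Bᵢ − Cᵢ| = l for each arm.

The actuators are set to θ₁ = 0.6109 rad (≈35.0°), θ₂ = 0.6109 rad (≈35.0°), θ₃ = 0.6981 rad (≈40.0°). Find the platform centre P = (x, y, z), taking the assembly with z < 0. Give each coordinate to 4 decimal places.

arm 1 at φ=0.0°: e+L cos θ1 = 0.1919;  S1 = (0.1919, 0.0000, -0.0574)
φ2=120.0°: virtual centre (-0.0960, 0.1662, -0.0574), radius l
φ3=240.0°: virtual centre (-0.0933, -0.1616, -0.0643), radius l
|S₂|²−|S₁|² = 0.0000;  |S₃|²−|S₁|² = -0.0012
plane₁₂: -0.5757x+0.3324y+0.0000z = 0.0000
Cramer: x(z) = 0.0010-0.0122z;  y(z) = 0.0018-0.0212z
into |P−S₁|² = l²: 1.0006z² + 0.1193z + -0.1203 = 0;  Δ = 0.4956;  z = -0.4114 or 0.2922 → z<0 root = -0.4114
x = 0.0061, y = 0.0105

(0.0061, 0.0105, -0.4114)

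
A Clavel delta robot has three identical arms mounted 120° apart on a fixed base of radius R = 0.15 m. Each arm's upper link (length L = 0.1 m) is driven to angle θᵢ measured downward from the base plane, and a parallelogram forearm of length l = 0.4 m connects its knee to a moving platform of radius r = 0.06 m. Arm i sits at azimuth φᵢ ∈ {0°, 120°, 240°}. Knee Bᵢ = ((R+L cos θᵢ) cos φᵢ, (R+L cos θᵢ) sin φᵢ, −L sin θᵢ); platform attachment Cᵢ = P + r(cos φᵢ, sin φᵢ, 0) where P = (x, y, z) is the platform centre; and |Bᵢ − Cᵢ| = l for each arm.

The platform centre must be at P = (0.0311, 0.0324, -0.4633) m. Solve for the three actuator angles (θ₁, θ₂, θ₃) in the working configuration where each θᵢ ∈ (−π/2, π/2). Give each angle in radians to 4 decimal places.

θ₁ = 0.9602, θ₂ = 1.0475, θ₃ = 1.3095

φ1=0.0° → target in arm frame (0.0311, 0.0324)
  e−x'=0.0589;  (l²−L²−(e−x')²−y'²−z²)/2L = -0.3458
  θ1 = atan2(B,A) + arccos(C/0.4670) = 0.9602
rotate P by −φ2: (0.0125, -0.0431, -0.4633)
  e−x'=0.0775;  (l²−L²−(e−x')²−y'²−z²)/2L = -0.3626
  √(A²+B²)=0.4697;  θ2 = -1.4051+2.4525 ≈ 1.0475
rotate P by −φ3: (-0.0436, 0.0107, -0.4633)
  e−x'=0.1336;  (l²−L²−(e−x')²−y'²−z²)/2L = -0.4131
  γ=atan2(-0.4633,0.1336)=-1.2900;  ψ=arccos(-0.8567)=2.5996;  θ3=γ+ψ≈1.3095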